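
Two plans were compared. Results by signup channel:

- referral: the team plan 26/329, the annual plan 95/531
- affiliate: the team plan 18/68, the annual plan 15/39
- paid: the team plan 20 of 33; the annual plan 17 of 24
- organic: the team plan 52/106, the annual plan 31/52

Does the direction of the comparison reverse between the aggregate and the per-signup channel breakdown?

No

Referral: the team plan 26/329 = 7.9%, the annual plan 95/531 = 17.9% → the annual plan
Affiliate: the team plan 18/68 = 26.5%, the annual plan 15/39 = 38.5% → the annual plan
Paid: the team plan 20/33 = 60.6%, the annual plan 17/24 = 70.8% → the annual plan
Organic: the team plan 52/106 = 49.1%, the annual plan 31/52 = 59.6% → the annual plan
Overall: the team plan 116/536 = 21.6%, the annual plan 158/646 = 24.5% → the annual plan
The annual plan wins overall and in every signup group — no reversal.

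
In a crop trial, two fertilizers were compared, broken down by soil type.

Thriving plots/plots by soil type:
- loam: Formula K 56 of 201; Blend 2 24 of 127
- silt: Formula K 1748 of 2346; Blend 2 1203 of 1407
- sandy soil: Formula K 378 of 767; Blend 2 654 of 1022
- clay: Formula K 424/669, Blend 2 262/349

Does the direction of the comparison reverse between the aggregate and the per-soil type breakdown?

No

Loam: Formula K 56/201 = 27.9%, Blend 2 24/127 = 18.9% → Formula K
Silt: Formula K 1748/2346 = 74.5%, Blend 2 1203/1407 = 85.5% → Blend 2
Sandy soil: Formula K 378/767 = 49.3%, Blend 2 654/1022 = 64.0% → Blend 2
Clay: Formula K 424/669 = 63.4%, Blend 2 262/349 = 75.1% → Blend 2
Overall: Formula K 2606/3983 = 65.4%, Blend 2 2143/2905 = 73.8% → Blend 2
Neither sweeps: Formula K wins 1 of 4 groups, Blend 2 wins 3. Blend 2 wins overall but not every group — no Simpson reversal.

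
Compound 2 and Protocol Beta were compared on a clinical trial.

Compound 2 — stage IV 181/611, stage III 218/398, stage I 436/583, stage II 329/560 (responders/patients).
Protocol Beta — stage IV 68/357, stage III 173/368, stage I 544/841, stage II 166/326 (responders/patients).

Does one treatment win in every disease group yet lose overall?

Stage IV: Compound 2 181/611 = 29.6%, Protocol Beta 68/357 = 19.0% → Compound 2
Stage III: Compound 2 218/398 = 54.8%, Protocol Beta 173/368 = 47.0% → Compound 2
Stage I: Compound 2 436/583 = 74.8%, Protocol Beta 544/841 = 64.7% → Compound 2
Stage II: Compound 2 329/560 = 58.8%, Protocol Beta 166/326 = 50.9% → Compound 2
Overall: Compound 2 1164/2152 = 54.1%, Protocol Beta 951/1892 = 50.3% → Compound 2
Compound 2 wins overall and in every disease group — no reversal.

No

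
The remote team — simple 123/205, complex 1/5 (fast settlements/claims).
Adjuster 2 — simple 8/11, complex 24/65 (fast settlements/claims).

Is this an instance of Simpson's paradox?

Yes

Simple: the remote team 123/205 = 60.0%, Adjuster 2 8/11 = 72.7% → Adjuster 2
Complex: the remote team 1/5 = 20.0%, Adjuster 2 24/65 = 36.9% → Adjuster 2
Overall: the remote team 124/210 = 59.0%, Adjuster 2 32/76 = 42.1% → the remote team
Adjuster 2 wins each claim group but the remote team wins overall — the comparison reverses. Adjuster 2's claims skew toward complex, which has a lower base rate.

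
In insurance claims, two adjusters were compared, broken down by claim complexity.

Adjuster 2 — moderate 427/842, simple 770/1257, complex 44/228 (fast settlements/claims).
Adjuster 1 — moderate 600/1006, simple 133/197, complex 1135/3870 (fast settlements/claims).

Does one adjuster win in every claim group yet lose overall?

Yes

Moderate: Adjuster 2 427/842 = 50.7%, Adjuster 1 600/1006 = 59.6% → Adjuster 1
Simple: Adjuster 2 770/1257 = 61.3%, Adjuster 1 133/197 = 67.5% → Adjuster 1
Complex: Adjuster 2 44/228 = 19.3%, Adjuster 1 1135/3870 = 29.3% → Adjuster 1
Overall: Adjuster 2 1241/2327 = 53.3%, Adjuster 1 1868/5073 = 36.8% → Adjuster 2
Adjuster 1 wins each claim group but Adjuster 2 wins overall — the comparison reverses. Adjuster 1's claims skew toward complex, which has a lower base rate.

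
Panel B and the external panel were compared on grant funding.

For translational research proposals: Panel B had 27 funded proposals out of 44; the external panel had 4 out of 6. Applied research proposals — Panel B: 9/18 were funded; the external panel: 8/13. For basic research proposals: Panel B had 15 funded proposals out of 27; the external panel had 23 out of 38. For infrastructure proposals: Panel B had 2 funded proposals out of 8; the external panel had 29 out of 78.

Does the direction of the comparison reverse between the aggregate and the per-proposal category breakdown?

Translational research: Panel B 27/44 = 61.4%, the external panel 4/6 = 66.7% → the external panel
Applied research: Panel B 9/18 = 50.0%, the external panel 8/13 = 61.5% → the external panel
Basic research: Panel B 15/27 = 55.6%, the external panel 23/38 = 60.5% → the external panel
Infrastructure: Panel B 2/8 = 25.0%, the external panel 29/78 = 37.2% → the external panel
Overall: Panel B 53/97 = 54.6%, the external panel 64/135 = 47.4% → Panel B
The external panel wins each proposal group but Panel B wins overall — the comparison reverses. The external panel's proposals skew toward infrastructure, which has a lower base rate.

Yes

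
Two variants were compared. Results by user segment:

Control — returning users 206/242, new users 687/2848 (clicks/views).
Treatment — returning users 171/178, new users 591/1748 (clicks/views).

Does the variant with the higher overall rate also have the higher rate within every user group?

Returning users: Control 206/242 = 85.1%, Treatment 171/178 = 96.1% → Treatment
New users: Control 687/2848 = 24.1%, Treatment 591/1748 = 33.8% → Treatment
Overall: Control 893/3090 = 28.9%, Treatment 762/1926 = 39.6% → Treatment
Treatment wins overall and in every user group — no reversal.

Yes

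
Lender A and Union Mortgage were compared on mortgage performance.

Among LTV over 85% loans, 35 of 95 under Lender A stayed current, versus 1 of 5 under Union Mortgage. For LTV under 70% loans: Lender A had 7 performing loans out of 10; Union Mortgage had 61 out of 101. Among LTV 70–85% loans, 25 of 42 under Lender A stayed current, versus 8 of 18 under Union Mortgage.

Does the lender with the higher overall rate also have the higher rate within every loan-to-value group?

No

LTV over 85%: Lender A 35/95 = 36.8%, Union Mortgage 1/5 = 20.0% → Lender A
LTV under 70%: Lender A 7/10 = 70.0%, Union Mortgage 61/101 = 60.4% → Lender A
LTV 70–85%: Lender A 25/42 = 59.5%, Union Mortgage 8/18 = 44.4% → Lender A
Overall: Lender A 67/147 = 45.6%, Union Mortgage 70/124 = 56.5% → Union Mortgage
Lender A wins each loan-to-value group but Union Mortgage wins overall — the comparison reverses. Lender A's loans skew toward LTV over 85%, which has a lower base rate.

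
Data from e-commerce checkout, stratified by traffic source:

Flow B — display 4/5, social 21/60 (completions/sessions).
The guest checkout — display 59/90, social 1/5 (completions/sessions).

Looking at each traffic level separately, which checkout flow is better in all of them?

Display: Flow B 4/5 = 80.0%, the guest checkout 59/90 = 65.6% → Flow B
Social: Flow B 21/60 = 35.0%, the guest checkout 1/5 = 20.0% → Flow B
Flow B has the higher rate in both groups.

Flow B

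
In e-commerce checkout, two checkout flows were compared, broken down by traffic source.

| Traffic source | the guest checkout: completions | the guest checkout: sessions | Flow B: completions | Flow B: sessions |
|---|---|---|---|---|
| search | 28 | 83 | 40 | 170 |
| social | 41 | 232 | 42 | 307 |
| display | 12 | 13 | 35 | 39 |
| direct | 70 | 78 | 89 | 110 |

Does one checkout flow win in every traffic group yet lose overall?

Search: the guest checkout 28/83 = 33.7%, Flow B 40/170 = 23.5% → the guest checkout
Social: the guest checkout 41/232 = 17.7%, Flow B 42/307 = 13.7% → the guest checkout
Display: the guest checkout 12/13 = 92.3%, Flow B 35/39 = 89.7% → the guest checkout
Direct: the guest checkout 70/78 = 89.7%, Flow B 89/110 = 80.9% → the guest checkout
Overall: the guest checkout 151/406 = 37.2%, Flow B 206/626 = 32.9% → the guest checkout
The guest checkout wins overall and in every traffic group — no reversal.

No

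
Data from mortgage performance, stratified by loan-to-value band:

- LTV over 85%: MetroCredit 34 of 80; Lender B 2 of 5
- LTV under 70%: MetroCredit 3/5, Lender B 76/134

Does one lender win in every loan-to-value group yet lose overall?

LTV over 85%: MetroCredit 34/80 = 42.5%, Lender B 2/5 = 40.0% → MetroCredit
LTV under 70%: MetroCredit 3/5 = 60.0%, Lender B 76/134 = 56.7% → MetroCredit
Overall: MetroCredit 37/85 = 43.5%, Lender B 78/139 = 56.1% → Lender B
MetroCredit wins each loan-to-value group but Lender B wins overall — the comparison reverses. MetroCredit's loans skew toward LTV over 85%, which has a lower base rate.

Yes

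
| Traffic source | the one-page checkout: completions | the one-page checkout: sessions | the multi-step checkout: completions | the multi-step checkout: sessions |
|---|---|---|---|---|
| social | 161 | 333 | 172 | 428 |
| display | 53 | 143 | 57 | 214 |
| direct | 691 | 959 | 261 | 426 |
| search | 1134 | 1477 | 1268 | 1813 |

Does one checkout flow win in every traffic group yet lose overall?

No

Social: the one-page checkout 161/333 = 48.3%, the multi-step checkout 172/428 = 40.2% → the one-page checkout
Display: the one-page checkout 53/143 = 37.1%, the multi-step checkout 57/214 = 26.6% → the one-page checkout
Direct: the one-page checkout 691/959 = 72.1%, the multi-step checkout 261/426 = 61.3% → the one-page checkout
Search: the one-page checkout 1134/1477 = 76.8%, the multi-step checkout 1268/1813 = 69.9% → the one-page checkout
Overall: the one-page checkout 2039/2912 = 70.0%, the multi-step checkout 1758/2881 = 61.0% → the one-page checkout
The one-page checkout wins overall and in every traffic group — no reversal.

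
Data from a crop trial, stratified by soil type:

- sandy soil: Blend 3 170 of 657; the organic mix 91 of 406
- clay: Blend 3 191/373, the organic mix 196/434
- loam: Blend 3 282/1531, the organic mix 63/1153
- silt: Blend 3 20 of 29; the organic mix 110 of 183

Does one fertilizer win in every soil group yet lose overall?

No

Sandy soil: Blend 3 170/657 = 25.9%, the organic mix 91/406 = 22.4% → Blend 3
Clay: Blend 3 191/373 = 51.2%, the organic mix 196/434 = 45.2% → Blend 3
Loam: Blend 3 282/1531 = 18.4%, the organic mix 63/1153 = 5.5% → Blend 3
Silt: Blend 3 20/29 = 69.0%, the organic mix 110/183 = 60.1% → Blend 3
Overall: Blend 3 663/2590 = 25.6%, the organic mix 460/2176 = 21.1% → Blend 3
Blend 3 wins overall and in every soil group — no reversal.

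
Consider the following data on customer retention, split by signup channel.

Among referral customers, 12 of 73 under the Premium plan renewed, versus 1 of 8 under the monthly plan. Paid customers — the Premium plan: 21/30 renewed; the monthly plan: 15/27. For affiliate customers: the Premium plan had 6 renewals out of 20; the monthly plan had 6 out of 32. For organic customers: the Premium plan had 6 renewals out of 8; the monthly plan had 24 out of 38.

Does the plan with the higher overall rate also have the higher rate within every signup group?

Referral: the Premium plan 12/73 = 16.4%, the monthly plan 1/8 = 12.5% → the Premium plan
Paid: the Premium plan 21/30 = 70.0%, the monthly plan 15/27 = 55.6% → the Premium plan
Affiliate: the Premium plan 6/20 = 30.0%, the monthly plan 6/32 = 18.8% → the Premium plan
Organic: the Premium plan 6/8 = 75.0%, the monthly plan 24/38 = 63.2% → the Premium plan
Overall: the Premium plan 45/131 = 34.4%, the monthly plan 46/105 = 43.8% → the monthly plan
The Premium plan wins each signup group but the monthly plan wins overall — the comparison reverses. The Premium plan's customers skew toward referral, which has a lower base rate.

No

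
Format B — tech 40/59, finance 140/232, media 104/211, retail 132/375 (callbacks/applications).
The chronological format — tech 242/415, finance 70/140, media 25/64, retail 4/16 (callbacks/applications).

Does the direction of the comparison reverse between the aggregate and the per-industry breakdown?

Tech: Format B 40/59 = 67.8%, the chronological format 242/415 = 58.3% → Format B
Finance: Format B 140/232 = 60.3%, the chronological format 70/140 = 50.0% → Format B
Media: Format B 104/211 = 49.3%, the chronological format 25/64 = 39.1% → Format B
Retail: Format B 132/375 = 35.2%, the chronological format 4/16 = 25.0% → Format B
Overall: Format B 416/877 = 47.4%, the chronological format 341/635 = 53.7% → the chronological format
Format B wins each industry group but the chronological format wins overall — the comparison reverses. Format B's applications skew toward retail, which has a lower base rate.

Yes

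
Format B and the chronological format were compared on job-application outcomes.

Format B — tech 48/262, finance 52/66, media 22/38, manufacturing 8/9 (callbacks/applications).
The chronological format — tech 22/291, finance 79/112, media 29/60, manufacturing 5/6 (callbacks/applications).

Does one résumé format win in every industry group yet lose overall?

Tech: Format B 48/262 = 18.3%, the chronological format 22/291 = 7.6% → Format B
Finance: Format B 52/66 = 78.8%, the chronological format 79/112 = 70.5% → Format B
Media: Format B 22/38 = 57.9%, the chronological format 29/60 = 48.3% → Format B
Manufacturing: Format B 8/9 = 88.9%, the chronological format 5/6 = 83.3% → Format B
Overall: Format B 130/375 = 34.7%, the chronological format 135/469 = 28.8% → Format B
Format B wins overall and in every industry group — no reversal.

No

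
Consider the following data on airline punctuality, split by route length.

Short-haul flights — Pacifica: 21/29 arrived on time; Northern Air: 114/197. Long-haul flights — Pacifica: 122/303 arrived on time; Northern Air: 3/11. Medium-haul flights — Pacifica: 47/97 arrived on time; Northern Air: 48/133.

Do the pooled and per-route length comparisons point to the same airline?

No

Short-haul: Pacifica 21/29 = 72.4%, Northern Air 114/197 = 57.9% → Pacifica
Long-haul: Pacifica 122/303 = 40.3%, Northern Air 3/11 = 27.3% → Pacifica
Medium-haul: Pacifica 47/97 = 48.5%, Northern Air 48/133 = 36.1% → Pacifica
Overall: Pacifica 190/429 = 44.3%, Northern Air 165/341 = 48.4% → Northern Air
Pacifica wins each route group but Northern Air wins overall — the comparison reverses. Pacifica's flights skew toward long-haul, which has a lower base rate.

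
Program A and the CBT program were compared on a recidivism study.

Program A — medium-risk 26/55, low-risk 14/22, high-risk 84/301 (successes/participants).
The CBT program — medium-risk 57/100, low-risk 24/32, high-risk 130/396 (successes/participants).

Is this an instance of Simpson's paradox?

No

Medium-risk: Program A 26/55 = 47.3%, the CBT program 57/100 = 57.0% → the CBT program
Low-risk: Program A 14/22 = 63.6%, the CBT program 24/32 = 75.0% → the CBT program
High-risk: Program A 84/301 = 27.9%, the CBT program 130/396 = 32.8% → the CBT program
Overall: Program A 124/378 = 32.8%, the CBT program 211/528 = 40.0% → the CBT program
The CBT program wins overall and in every risk group — no reversal.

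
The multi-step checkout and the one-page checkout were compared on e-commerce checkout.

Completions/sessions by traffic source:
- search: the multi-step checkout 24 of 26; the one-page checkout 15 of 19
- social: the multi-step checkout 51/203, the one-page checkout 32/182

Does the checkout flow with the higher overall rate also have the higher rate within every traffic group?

Yes

Search: the multi-step checkout 24/26 = 92.3%, the one-page checkout 15/19 = 78.9% → the multi-step checkout
Social: the multi-step checkout 51/203 = 25.1%, the one-page checkout 32/182 = 17.6% → the multi-step checkout
Overall: the multi-step checkout 75/229 = 32.8%, the one-page checkout 47/201 = 23.4% → the multi-step checkout
The multi-step checkout wins overall and in every traffic group — no reversal.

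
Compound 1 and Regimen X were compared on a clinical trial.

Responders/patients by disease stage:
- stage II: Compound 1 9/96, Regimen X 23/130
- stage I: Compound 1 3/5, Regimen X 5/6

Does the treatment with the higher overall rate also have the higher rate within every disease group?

Yes

Stage II: Compound 1 9/96 = 9.4%, Regimen X 23/130 = 17.7% → Regimen X
Stage I: Compound 1 3/5 = 60.0%, Regimen X 5/6 = 83.3% → Regimen X
Overall: Compound 1 12/101 = 11.9%, Regimen X 28/136 = 20.6% → Regimen X
Regimen X wins overall and in every disease group — no reversal.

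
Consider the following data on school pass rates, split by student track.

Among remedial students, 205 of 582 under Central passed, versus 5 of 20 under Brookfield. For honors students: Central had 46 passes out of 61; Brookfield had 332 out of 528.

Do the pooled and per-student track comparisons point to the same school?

Remedial: Central 205/582 = 35.2%, Brookfield 5/20 = 25.0% → Central
Honors: Central 46/61 = 75.4%, Brookfield 332/528 = 62.9% → Central
Overall: Central 251/643 = 39.0%, Brookfield 337/548 = 61.5% → Brookfield
Central wins each student group but Brookfield wins overall — the comparison reverses. Central's students skew toward remedial, which has a lower base rate.

No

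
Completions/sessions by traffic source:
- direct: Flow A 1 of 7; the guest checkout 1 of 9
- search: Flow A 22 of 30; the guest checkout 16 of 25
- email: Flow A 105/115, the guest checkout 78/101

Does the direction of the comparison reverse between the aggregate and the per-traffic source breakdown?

No

Direct: Flow A 1/7 = 14.3%, the guest checkout 1/9 = 11.1% → Flow A
Search: Flow A 22/30 = 73.3%, the guest checkout 16/25 = 64.0% → Flow A
Email: Flow A 105/115 = 91.3%, the guest checkout 78/101 = 77.2% → Flow A
Overall: Flow A 128/152 = 84.2%, the guest checkout 95/135 = 70.4% → Flow A
Flow A wins overall and in every traffic group — no reversal.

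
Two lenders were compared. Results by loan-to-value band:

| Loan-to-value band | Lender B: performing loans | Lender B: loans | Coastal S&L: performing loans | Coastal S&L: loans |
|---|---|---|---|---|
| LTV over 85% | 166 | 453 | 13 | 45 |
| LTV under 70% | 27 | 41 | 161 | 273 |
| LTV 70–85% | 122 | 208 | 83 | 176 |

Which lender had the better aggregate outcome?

LTV over 85%: Lender B 166/453 = 36.6%, Coastal S&L 13/45 = 28.9% → Lender B
LTV under 70%: Lender B 27/41 = 65.9%, Coastal S&L 161/273 = 59.0% → Lender B
LTV 70–85%: Lender B 122/208 = 58.7%, Coastal S&L 83/176 = 47.2% → Lender B
Overall: Lender B 315/702 = 44.9%, Coastal S&L 257/494 = 52.0% → Coastal S&L
(Lender B wins every loan-to-value group but Coastal S&L wins overall — Lender B's loans skew toward the low-rate LTV over 85% group.)

Coastal S&L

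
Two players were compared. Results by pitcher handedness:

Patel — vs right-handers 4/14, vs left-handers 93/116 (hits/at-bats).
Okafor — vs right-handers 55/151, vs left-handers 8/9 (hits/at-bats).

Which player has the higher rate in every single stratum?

Okafor

Vs right-handers: Patel 4/14 = 28.6%, Okafor 55/151 = 36.4% → Okafor
Vs left-handers: Patel 93/116 = 80.2%, Okafor 8/9 = 88.9% → Okafor
Okafor has the higher rate in both groups.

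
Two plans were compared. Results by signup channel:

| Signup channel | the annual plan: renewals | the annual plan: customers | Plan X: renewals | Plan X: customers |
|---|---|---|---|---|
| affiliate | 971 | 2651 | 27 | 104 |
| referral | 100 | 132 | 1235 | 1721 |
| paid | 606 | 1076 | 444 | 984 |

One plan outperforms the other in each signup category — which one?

Affiliate: the annual plan 971/2651 = 36.6%, Plan X 27/104 = 26.0% → the annual plan
Referral: the annual plan 100/132 = 75.8%, Plan X 1235/1721 = 71.8% → the annual plan
Paid: the annual plan 606/1076 = 56.3%, Plan X 444/984 = 45.1% → the annual plan
The annual plan has the higher rate in all 3 groups.

the annual plan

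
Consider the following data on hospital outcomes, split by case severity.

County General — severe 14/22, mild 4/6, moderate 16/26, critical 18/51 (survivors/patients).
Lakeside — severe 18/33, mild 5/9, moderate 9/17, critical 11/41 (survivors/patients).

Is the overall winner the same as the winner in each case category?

Severe: County General 14/22 = 63.6%, Lakeside 18/33 = 54.5% → County General
Mild: County General 4/6 = 66.7%, Lakeside 5/9 = 55.6% → County General
Moderate: County General 16/26 = 61.5%, Lakeside 9/17 = 52.9% → County General
Critical: County General 18/51 = 35.3%, Lakeside 11/41 = 26.8% → County General
Overall: County General 52/105 = 49.5%, Lakeside 43/100 = 43.0% → County General
County General wins overall and in every case group — no reversal.

Yes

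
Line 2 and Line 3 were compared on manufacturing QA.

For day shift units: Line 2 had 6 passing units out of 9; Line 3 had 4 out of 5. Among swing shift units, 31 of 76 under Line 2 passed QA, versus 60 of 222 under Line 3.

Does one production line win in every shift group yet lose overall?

No

Day shift: Line 2 6/9 = 66.7%, Line 3 4/5 = 80.0% → Line 3
Swing shift: Line 2 31/76 = 40.8%, Line 3 60/222 = 27.0% → Line 2
Overall: Line 2 37/85 = 43.5%, Line 3 64/227 = 28.2% → Line 2
Neither sweeps: Line 2 wins 1 of 2 groups, Line 3 wins 1. Line 2 wins overall but not every group — no Simpson reversal.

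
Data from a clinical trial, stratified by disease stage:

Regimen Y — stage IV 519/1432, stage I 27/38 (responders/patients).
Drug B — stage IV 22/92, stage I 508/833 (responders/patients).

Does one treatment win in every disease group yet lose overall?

Stage IV: Regimen Y 519/1432 = 36.2%, Drug B 22/92 = 23.9% → Regimen Y
Stage I: Regimen Y 27/38 = 71.1%, Drug B 508/833 = 61.0% → Regimen Y
Overall: Regimen Y 546/1470 = 37.1%, Drug B 530/925 = 57.3% → Drug B
Regimen Y wins each disease group but Drug B wins overall — the comparison reverses. Regimen Y's patients skew toward stage IV, which has a lower base rate.

Yes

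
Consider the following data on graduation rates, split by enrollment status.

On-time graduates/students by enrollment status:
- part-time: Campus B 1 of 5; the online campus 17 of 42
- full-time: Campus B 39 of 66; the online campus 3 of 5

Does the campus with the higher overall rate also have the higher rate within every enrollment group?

Part-time: Campus B 1/5 = 20.0%, the online campus 17/42 = 40.5% → the online campus
Full-time: Campus B 39/66 = 59.1%, the online campus 3/5 = 60.0% → the online campus
Overall: Campus B 40/71 = 56.3%, the online campus 20/47 = 42.6% → Campus B
The online campus wins each enrollment group but Campus B wins overall — the comparison reverses. The online campus's students skew toward part-time, which has a lower base rate.

No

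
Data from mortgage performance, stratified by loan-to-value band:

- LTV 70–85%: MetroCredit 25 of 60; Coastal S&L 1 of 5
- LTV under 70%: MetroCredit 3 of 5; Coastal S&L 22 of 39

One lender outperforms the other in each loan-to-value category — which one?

MetroCredit

LTV 70–85%: MetroCredit 25/60 = 41.7%, Coastal S&L 1/5 = 20.0% → MetroCredit
LTV under 70%: MetroCredit 3/5 = 60.0%, Coastal S&L 22/39 = 56.4% → MetroCredit
MetroCredit has the higher rate in both groups.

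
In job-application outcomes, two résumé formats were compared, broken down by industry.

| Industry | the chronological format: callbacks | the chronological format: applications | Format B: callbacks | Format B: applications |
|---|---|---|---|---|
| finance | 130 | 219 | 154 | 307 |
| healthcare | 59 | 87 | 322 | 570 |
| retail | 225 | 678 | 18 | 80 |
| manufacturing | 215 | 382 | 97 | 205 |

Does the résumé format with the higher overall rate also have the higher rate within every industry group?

No

Finance: the chronological format 130/219 = 59.4%, Format B 154/307 = 50.2% → the chronological format
Healthcare: the chronological format 59/87 = 67.8%, Format B 322/570 = 56.5% → the chronological format
Retail: the chronological format 225/678 = 33.2%, Format B 18/80 = 22.5% → the chronological format
Manufacturing: the chronological format 215/382 = 56.3%, Format B 97/205 = 47.3% → the chronological format
Overall: the chronological format 629/1366 = 46.0%, Format B 591/1162 = 50.9% → Format B
The chronological format wins each industry group but Format B wins overall — the comparison reverses. The chronological format's applications skew toward retail, which has a lower base rate.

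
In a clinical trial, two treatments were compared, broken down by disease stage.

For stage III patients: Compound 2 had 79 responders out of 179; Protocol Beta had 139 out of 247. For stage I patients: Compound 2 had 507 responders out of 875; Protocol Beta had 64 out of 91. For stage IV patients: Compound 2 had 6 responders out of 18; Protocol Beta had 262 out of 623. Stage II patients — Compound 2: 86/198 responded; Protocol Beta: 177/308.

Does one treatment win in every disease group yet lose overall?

Yes

Stage III: Compound 2 79/179 = 44.1%, Protocol Beta 139/247 = 56.3% → Protocol Beta
Stage I: Compound 2 507/875 = 57.9%, Protocol Beta 64/91 = 70.3% → Protocol Beta
Stage IV: Compound 2 6/18 = 33.3%, Protocol Beta 262/623 = 42.1% → Protocol Beta
Stage II: Compound 2 86/198 = 43.4%, Protocol Beta 177/308 = 57.5% → Protocol Beta
Overall: Compound 2 678/1270 = 53.4%, Protocol Beta 642/1269 = 50.6% → Compound 2
Protocol Beta wins each disease group but Compound 2 wins overall — the comparison reverses. Protocol Beta's patients skew toward stage IV, which has a lower base rate.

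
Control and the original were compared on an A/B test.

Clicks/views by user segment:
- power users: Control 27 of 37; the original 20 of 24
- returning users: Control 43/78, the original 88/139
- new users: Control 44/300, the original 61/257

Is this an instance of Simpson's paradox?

No

Power users: Control 27/37 = 73.0%, the original 20/24 = 83.3% → the original
Returning users: Control 43/78 = 55.1%, the original 88/139 = 63.3% → the original
New users: Control 44/300 = 14.7%, the original 61/257 = 23.7% → the original
Overall: Control 114/415 = 27.5%, the original 169/420 = 40.2% → the original
The original wins overall and in every user group — no reversal.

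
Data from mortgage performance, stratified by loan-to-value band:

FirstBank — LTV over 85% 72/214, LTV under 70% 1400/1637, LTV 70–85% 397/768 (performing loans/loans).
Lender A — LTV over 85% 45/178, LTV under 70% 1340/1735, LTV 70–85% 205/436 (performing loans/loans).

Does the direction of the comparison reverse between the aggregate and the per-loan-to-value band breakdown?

No

LTV over 85%: FirstBank 72/214 = 33.6%, Lender A 45/178 = 25.3% → FirstBank
LTV under 70%: FirstBank 1400/1637 = 85.5%, Lender A 1340/1735 = 77.2% → FirstBank
LTV 70–85%: FirstBank 397/768 = 51.7%, Lender A 205/436 = 47.0% → FirstBank
Overall: FirstBank 1869/2619 = 71.4%, Lender A 1590/2349 = 67.7% → FirstBank
FirstBank wins overall and in every loan-to-value group — no reversal.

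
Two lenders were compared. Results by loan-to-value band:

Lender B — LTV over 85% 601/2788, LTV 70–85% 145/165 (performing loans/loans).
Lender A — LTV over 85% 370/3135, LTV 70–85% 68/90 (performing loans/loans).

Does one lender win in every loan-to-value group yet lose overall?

LTV over 85%: Lender B 601/2788 = 21.6%, Lender A 370/3135 = 11.8% → Lender B
LTV 70–85%: Lender B 145/165 = 87.9%, Lender A 68/90 = 75.6% → Lender B
Overall: Lender B 746/2953 = 25.3%, Lender A 438/3225 = 13.6% → Lender B
Lender B wins overall and in every loan-to-value group — no reversal.

No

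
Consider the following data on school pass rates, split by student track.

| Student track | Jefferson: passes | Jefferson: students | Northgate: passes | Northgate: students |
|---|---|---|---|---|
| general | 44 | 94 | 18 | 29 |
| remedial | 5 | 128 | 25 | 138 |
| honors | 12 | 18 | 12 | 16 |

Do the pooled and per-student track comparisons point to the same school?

General: Jefferson 44/94 = 46.8%, Northgate 18/29 = 62.1% → Northgate
Remedial: Jefferson 5/128 = 3.9%, Northgate 25/138 = 18.1% → Northgate
Honors: Jefferson 12/18 = 66.7%, Northgate 12/16 = 75.0% → Northgate
Overall: Jefferson 61/240 = 25.4%, Northgate 55/183 = 30.1% → Northgate
Northgate wins overall and in every student group — no reversal.

Yes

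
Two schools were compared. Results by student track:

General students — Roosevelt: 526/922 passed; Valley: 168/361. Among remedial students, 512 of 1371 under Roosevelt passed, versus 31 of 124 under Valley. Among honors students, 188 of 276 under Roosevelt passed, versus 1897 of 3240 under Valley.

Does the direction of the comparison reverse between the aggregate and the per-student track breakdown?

Yes

General: Roosevelt 526/922 = 57.0%, Valley 168/361 = 46.5% → Roosevelt
Remedial: Roosevelt 512/1371 = 37.3%, Valley 31/124 = 25.0% → Roosevelt
Honors: Roosevelt 188/276 = 68.1%, Valley 1897/3240 = 58.5% → Roosevelt
Overall: Roosevelt 1226/2569 = 47.7%, Valley 2096/3725 = 56.3% → Valley
Roosevelt wins each student group but Valley wins overall — the comparison reverses. Roosevelt's students skew toward remedial, which has a lower base rate.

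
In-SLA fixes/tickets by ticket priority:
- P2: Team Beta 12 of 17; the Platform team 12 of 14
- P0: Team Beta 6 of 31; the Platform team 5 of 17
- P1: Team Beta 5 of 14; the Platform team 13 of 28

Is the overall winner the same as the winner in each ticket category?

Yes

P2: Team Beta 12/17 = 70.6%, the Platform team 12/14 = 85.7% → the Platform team
P0: Team Beta 6/31 = 19.4%, the Platform team 5/17 = 29.4% → the Platform team
P1: Team Beta 5/14 = 35.7%, the Platform team 13/28 = 46.4% → the Platform team
Overall: Team Beta 23/62 = 37.1%, the Platform team 30/59 = 50.8% → the Platform team
The Platform team wins overall and in every ticket group — no reversal.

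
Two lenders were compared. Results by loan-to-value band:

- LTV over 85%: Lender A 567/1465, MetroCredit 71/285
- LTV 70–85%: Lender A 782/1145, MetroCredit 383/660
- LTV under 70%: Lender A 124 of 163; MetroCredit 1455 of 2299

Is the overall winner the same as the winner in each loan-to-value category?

LTV over 85%: Lender A 567/1465 = 38.7%, MetroCredit 71/285 = 24.9% → Lender A
LTV 70–85%: Lender A 782/1145 = 68.3%, MetroCredit 383/660 = 58.0% → Lender A
LTV under 70%: Lender A 124/163 = 76.1%, MetroCredit 1455/2299 = 63.3% → Lender A
Overall: Lender A 1473/2773 = 53.1%, MetroCredit 1909/3244 = 58.8% → MetroCredit
Lender A wins each loan-to-value group but MetroCredit wins overall — the comparison reverses. Lender A's loans skew toward LTV over 85%, which has a lower base rate.

No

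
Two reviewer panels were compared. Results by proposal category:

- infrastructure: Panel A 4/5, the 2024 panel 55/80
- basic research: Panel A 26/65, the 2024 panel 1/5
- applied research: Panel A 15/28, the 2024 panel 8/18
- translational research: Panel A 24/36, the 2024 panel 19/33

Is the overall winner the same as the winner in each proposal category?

Infrastructure: Panel A 4/5 = 80.0%, the 2024 panel 55/80 = 68.8% → Panel A
Basic research: Panel A 26/65 = 40.0%, the 2024 panel 1/5 = 20.0% → Panel A
Applied research: Panel A 15/28 = 53.6%, the 2024 panel 8/18 = 44.4% → Panel A
Translational research: Panel A 24/36 = 66.7%, the 2024 panel 19/33 = 57.6% → Panel A
Overall: Panel A 69/134 = 51.5%, the 2024 panel 83/136 = 61.0% → the 2024 panel
Panel A wins each proposal group but the 2024 panel wins overall — the comparison reverses. Panel A's proposals skew toward basic research, which has a lower base rate.

No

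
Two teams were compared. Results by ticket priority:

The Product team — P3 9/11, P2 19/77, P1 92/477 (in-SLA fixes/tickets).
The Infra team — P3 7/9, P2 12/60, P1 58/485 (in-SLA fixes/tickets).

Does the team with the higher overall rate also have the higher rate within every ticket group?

P3: the Product team 9/11 = 81.8%, the Infra team 7/9 = 77.8% → the Product team
P2: the Product team 19/77 = 24.7%, the Infra team 12/60 = 20.0% → the Product team
P1: the Product team 92/477 = 19.3%, the Infra team 58/485 = 12.0% → the Product team
Overall: the Product team 120/565 = 21.2%, the Infra team 77/554 = 13.9% → the Product team
The Product team wins overall and in every ticket group — no reversal.

Yes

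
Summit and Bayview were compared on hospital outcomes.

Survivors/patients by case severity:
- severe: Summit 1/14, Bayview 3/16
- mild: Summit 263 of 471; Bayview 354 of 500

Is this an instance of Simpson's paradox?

No

Severe: Summit 1/14 = 7.1%, Bayview 3/16 = 18.8% → Bayview
Mild: Summit 263/471 = 55.8%, Bayview 354/500 = 70.8% → Bayview
Overall: Summit 264/485 = 54.4%, Bayview 357/516 = 69.2% → Bayview
Bayview wins overall and in every case group — no reversal.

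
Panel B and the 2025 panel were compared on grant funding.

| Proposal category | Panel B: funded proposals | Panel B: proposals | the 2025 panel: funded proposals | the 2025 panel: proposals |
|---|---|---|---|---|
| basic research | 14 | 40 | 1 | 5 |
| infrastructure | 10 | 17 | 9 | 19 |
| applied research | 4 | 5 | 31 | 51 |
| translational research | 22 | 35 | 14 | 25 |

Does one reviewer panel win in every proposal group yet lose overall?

Basic research: Panel B 14/40 = 35.0%, the 2025 panel 1/5 = 20.0% → Panel B
Infrastructure: Panel B 10/17 = 58.8%, the 2025 panel 9/19 = 47.4% → Panel B
Applied research: Panel B 4/5 = 80.0%, the 2025 panel 31/51 = 60.8% → Panel B
Translational research: Panel B 22/35 = 62.9%, the 2025 panel 14/25 = 56.0% → Panel B
Overall: Panel B 50/97 = 51.5%, the 2025 panel 55/100 = 55.0% → the 2025 panel
Panel B wins each proposal group but the 2025 panel wins overall — the comparison reverses. Panel B's proposals skew toward basic research, which has a lower base rate.

Yes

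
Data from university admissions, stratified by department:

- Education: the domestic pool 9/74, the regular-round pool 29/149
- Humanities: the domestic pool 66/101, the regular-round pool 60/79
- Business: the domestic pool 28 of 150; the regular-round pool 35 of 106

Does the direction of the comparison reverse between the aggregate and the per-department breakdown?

No

Education: the domestic pool 9/74 = 12.2%, the regular-round pool 29/149 = 19.5% → the regular-round pool
Humanities: the domestic pool 66/101 = 65.3%, the regular-round pool 60/79 = 75.9% → the regular-round pool
Business: the domestic pool 28/150 = 18.7%, the regular-round pool 35/106 = 33.0% → the regular-round pool
Overall: the domestic pool 103/325 = 31.7%, the regular-round pool 124/334 = 37.1% → the regular-round pool
The regular-round pool wins overall and in every department group — no reversal.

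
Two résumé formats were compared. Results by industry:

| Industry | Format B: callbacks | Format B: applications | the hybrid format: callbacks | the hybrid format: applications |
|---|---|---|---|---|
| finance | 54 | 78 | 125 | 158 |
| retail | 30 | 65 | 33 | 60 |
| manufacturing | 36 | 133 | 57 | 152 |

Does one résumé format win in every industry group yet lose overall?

Finance: Format B 54/78 = 69.2%, the hybrid format 125/158 = 79.1% → the hybrid format
Retail: Format B 30/65 = 46.2%, the hybrid format 33/60 = 55.0% → the hybrid format
Manufacturing: Format B 36/133 = 27.1%, the hybrid format 57/152 = 37.5% → the hybrid format
Overall: Format B 120/276 = 43.5%, the hybrid format 215/370 = 58.1% → the hybrid format
The hybrid format wins overall and in every industry group — no reversal.

No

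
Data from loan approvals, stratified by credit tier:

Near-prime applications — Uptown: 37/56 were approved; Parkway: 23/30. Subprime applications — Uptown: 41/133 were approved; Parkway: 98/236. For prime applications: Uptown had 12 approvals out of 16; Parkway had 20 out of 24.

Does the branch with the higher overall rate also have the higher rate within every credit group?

Near-prime: Uptown 37/56 = 66.1%, Parkway 23/30 = 76.7% → Parkway
Subprime: Uptown 41/133 = 30.8%, Parkway 98/236 = 41.5% → Parkway
Prime: Uptown 12/16 = 75.0%, Parkway 20/24 = 83.3% → Parkway
Overall: Uptown 90/205 = 43.9%, Parkway 141/290 = 48.6% → Parkway
Parkway wins overall and in every credit group — no reversal.

Yes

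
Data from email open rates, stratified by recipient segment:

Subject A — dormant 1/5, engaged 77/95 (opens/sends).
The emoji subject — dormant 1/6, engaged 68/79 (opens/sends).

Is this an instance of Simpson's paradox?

Dormant: Subject A 1/5 = 20.0%, the emoji subject 1/6 = 16.7% → Subject A
Engaged: Subject A 77/95 = 81.1%, the emoji subject 68/79 = 86.1% → the emoji subject
Overall: Subject A 78/100 = 78.0%, the emoji subject 69/85 = 81.2% → the emoji subject
Neither sweeps: Subject A wins 1 of 2 groups, the emoji subject wins 1. The emoji subject wins overall but not every group — no Simpson reversal.

No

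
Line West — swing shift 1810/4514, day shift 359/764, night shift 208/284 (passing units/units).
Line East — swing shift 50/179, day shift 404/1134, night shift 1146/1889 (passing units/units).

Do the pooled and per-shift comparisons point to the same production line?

Swing shift: Line West 1810/4514 = 40.1%, Line East 50/179 = 27.9% → Line West
Day shift: Line West 359/764 = 47.0%, Line East 404/1134 = 35.6% → Line West
Night shift: Line West 208/284 = 73.2%, Line East 1146/1889 = 60.7% → Line West
Overall: Line West 2377/5562 = 42.7%, Line East 1600/3202 = 50.0% → Line East
Line West wins each shift group but Line East wins overall — the comparison reverses. Line West's units skew toward swing shift, which has a lower base rate.

No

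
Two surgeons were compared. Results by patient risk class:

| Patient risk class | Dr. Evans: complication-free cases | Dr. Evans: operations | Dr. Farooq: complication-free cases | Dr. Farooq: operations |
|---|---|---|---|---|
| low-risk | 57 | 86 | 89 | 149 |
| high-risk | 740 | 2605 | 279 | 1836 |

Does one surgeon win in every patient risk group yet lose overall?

No

Low-risk: Dr. Evans 57/86 = 66.3%, Dr. Farooq 89/149 = 59.7% → Dr. Evans
High-risk: Dr. Evans 740/2605 = 28.4%, Dr. Farooq 279/1836 = 15.2% → Dr. Evans
Overall: Dr. Evans 797/2691 = 29.6%, Dr. Farooq 368/1985 = 18.5% → Dr. Evans
Dr. Evans wins overall and in every patient risk group — no reversal.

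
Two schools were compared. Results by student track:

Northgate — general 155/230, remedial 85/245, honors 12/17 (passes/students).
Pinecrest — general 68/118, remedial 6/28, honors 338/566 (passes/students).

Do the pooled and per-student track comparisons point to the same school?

No

General: Northgate 155/230 = 67.4%, Pinecrest 68/118 = 57.6% → Northgate
Remedial: Northgate 85/245 = 34.7%, Pinecrest 6/28 = 21.4% → Northgate
Honors: Northgate 12/17 = 70.6%, Pinecrest 338/566 = 59.7% → Northgate
Overall: Northgate 252/492 = 51.2%, Pinecrest 412/712 = 57.9% → Pinecrest
Northgate wins each student group but Pinecrest wins overall — the comparison reverses. Northgate's students skew toward remedial, which has a lower base rate.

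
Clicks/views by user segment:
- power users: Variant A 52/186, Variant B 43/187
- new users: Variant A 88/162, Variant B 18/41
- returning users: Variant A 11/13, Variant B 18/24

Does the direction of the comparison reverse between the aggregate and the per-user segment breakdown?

Power users: Variant A 52/186 = 28.0%, Variant B 43/187 = 23.0% → Variant A
New users: Variant A 88/162 = 54.3%, Variant B 18/41 = 43.9% → Variant A
Returning users: Variant A 11/13 = 84.6%, Variant B 18/24 = 75.0% → Variant A
Overall: Variant A 151/361 = 41.8%, Variant B 79/252 = 31.3% → Variant A
Variant A wins overall and in every user group — no reversal.

No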